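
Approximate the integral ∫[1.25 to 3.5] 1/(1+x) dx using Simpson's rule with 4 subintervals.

f(x) = 1/(1+x)
a = 1.25, b = 3.5, n = 4
h = (b - a)/n = 0.562500

Simpson's rule: (h/3)[f(x₀) + 4f(x₁) + 2f(x₂) + ... + f(xₙ)]

x_0 = 1.2500, f(x_0) = 0.444444, coefficient = 1
x_1 = 1.8125, f(x_1) = 0.355556, coefficient = 4
x_2 = 2.3750, f(x_2) = 0.296296, coefficient = 2
x_3 = 2.9375, f(x_3) = 0.253968, coefficient = 4
x_4 = 3.5000, f(x_4) = 0.222222, coefficient = 1

I ≈ (0.562500/3) × 3.697354 = 0.693254
Exact value: 0.693147
Error: 0.000107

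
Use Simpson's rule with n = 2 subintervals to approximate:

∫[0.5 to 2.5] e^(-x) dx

f(x) = e^(-x)
a = 0.5, b = 2.5, n = 2
h = (b - a)/n = 1.000000

Simpson's rule: (h/3)[f(x₀) + 4f(x₁) + 2f(x₂) + ... + f(xₙ)]

x_0 = 0.5000, f(x_0) = 0.606531, coefficient = 1
x_1 = 1.5000, f(x_1) = 0.223130, coefficient = 4
x_2 = 2.5000, f(x_2) = 0.082085, coefficient = 1

I ≈ (1.000000/3) × 1.581136 = 0.527045
Exact value: 0.524446
Error: 0.002600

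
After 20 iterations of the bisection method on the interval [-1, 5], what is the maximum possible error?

Bisection error bound: |error| ≤ (b-a)/2^n
|error| ≤ (5 - (-1))/2^20 = 6/2^20
|error| ≤ 0.0000057220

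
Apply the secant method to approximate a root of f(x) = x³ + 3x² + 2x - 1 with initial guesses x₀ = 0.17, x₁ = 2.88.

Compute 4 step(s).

f(x) = x³ + 3x² + 2x - 1
x₀ = 0.17, x₁ = 2.88

Secant formula: x_{n+1} = x_n - f(x_n)(x_n - x_{n-1})/(f(x_n) - f(x_{n-1}))

Iteration 1:
  f(0.170000) = -0.568387
  f(2.880000) = 53.531072
  x_2 = 2.880000 - 53.531072×(2.880000 - 0.170000)/(53.531072 - (-0.568387))
       = 0.198472
Iteration 2:
  f(2.880000) = 53.531072
  f(0.198472) = -0.477064
  x_3 = 0.198472 - (-0.477064)×(0.198472 - 2.880000)/(-0.477064 - 53.531072)
       = 0.222159
Iteration 3:
  f(0.198472) = -0.477064
  f(0.222159) = -0.396655
  x_4 = 0.222159 - (-0.396655)×(0.222159 - 0.198472)/(-0.396655 - (-0.477064))
       = 0.339003
Iteration 4:
  f(0.222159) = -0.396655
  f(0.339003) = 0.061734
  x_5 = 0.339003 - 0.061734×(0.339003 - 0.222159)/(0.061734 - (-0.396655))
       = 0.323267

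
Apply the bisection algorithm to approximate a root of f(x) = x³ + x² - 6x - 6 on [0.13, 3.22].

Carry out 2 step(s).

f(x) = x³ + x² - 6x - 6
Initial interval: [0.13, 3.22]

Iteration 1:
  c_1 = (0.130000 + 3.220000)/2 = 1.675000
  f(c_1) = f(1.675000) = -8.544953
  f(a) × f(c) ≥ 0, new interval: [1.675000, 3.220000]
Iteration 2:
  c_2 = (1.675000 + 3.220000)/2 = 2.447500
  f(c_2) = f(2.447500) = -0.033592
  f(a) × f(c) ≥ 0, new interval: [2.447500, 3.220000]

After 2 iteration(s), the approximation is c_2 = 2.447500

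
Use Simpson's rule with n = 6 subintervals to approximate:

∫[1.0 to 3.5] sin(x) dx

f(x) = sin(x)
a = 1.0, b = 3.5, n = 6
h = (b - a)/n = 0.416667

Simpson's rule: (h/3)[f(x₀) + 4f(x₁) + 2f(x₂) + ... + f(xₙ)]

x_0 = 1.0000, f(x_0) = 0.841471, coefficient = 1
x_1 = 1.4167, f(x_1) = 0.988146, coefficient = 4
x_2 = 1.8333, f(x_2) = 0.965735, coefficient = 2
x_3 = 2.2500, f(x_3) = 0.778073, coefficient = 4
x_4 = 2.6667, f(x_4) = 0.457273, coefficient = 2
x_5 = 3.0833, f(x_5) = 0.058226, coefficient = 4
x_6 = 3.5000, f(x_6) = -0.350783, coefficient = 1

I ≈ (0.416667/3) × 10.634483 = 1.477011
Exact value: 1.476759
Error: 0.000252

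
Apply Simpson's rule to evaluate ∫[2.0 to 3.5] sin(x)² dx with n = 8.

f(x) = sin(x)²
a = 2.0, b = 3.5, n = 8
h = (b - a)/n = 0.187500

Simpson's rule: (h/3)[f(x₀) + 4f(x₁) + 2f(x₂) + ... + f(xₙ)]

x_0 = 2.0000, f(x_0) = 0.826822, coefficient = 1
x_1 = 2.1875, f(x_1) = 0.665512, coefficient = 4
x_2 = 2.3750, f(x_2) = 0.481199, coefficient = 2
x_3 = 2.5625, f(x_3) = 0.299499, coefficient = 4
x_4 = 2.7500, f(x_4) = 0.145665, coefficient = 2
x_5 = 2.9375, f(x_5) = 0.041079, coefficient = 4
x_6 = 3.1250, f(x_6) = 0.000275, coefficient = 2
x_7 = 3.3125, f(x_7) = 0.028926, coefficient = 4
x_8 = 3.5000, f(x_8) = 0.123049, coefficient = 1

I ≈ (0.187500/3) × 6.344212 = 0.396513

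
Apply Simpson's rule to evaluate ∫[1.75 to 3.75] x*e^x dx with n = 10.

f(x) = x*e^x
a = 1.75, b = 3.75, n = 10
h = (b - a)/n = 0.200000

Simpson's rule: (h/3)[f(x₀) + 4f(x₁) + 2f(x₂) + ... + f(xₙ)]

x_0 = 1.7500, f(x_0) = 10.070555, coefficient = 1
x_1 = 1.9500, f(x_1) = 13.705941, coefficient = 4
x_2 = 2.1500, f(x_2) = 18.457446, coefficient = 2
x_3 = 2.3500, f(x_3) = 24.641089, coefficient = 4
x_4 = 2.5500, f(x_4) = 32.658115, coefficient = 2
x_5 = 2.7500, f(x_5) = 43.017238, coefficient = 4
x_6 = 2.9500, f(x_6) = 56.362563, coefficient = 2
x_7 = 3.1500, f(x_7) = 73.508603, coefficient = 4
x_8 = 3.3500, f(x_8) = 95.484158, coefficient = 2
x_9 = 3.5500, f(x_9) = 123.587277, coefficient = 4
x_10 = 3.7500, f(x_10) = 159.454058, coefficient = 1

I ≈ (0.200000/3) × 1689.289766 = 112.619318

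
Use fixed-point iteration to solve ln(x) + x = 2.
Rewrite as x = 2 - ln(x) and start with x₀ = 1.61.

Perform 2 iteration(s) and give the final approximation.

Equation: ln(x) + x = 2
Fixed-point form: x = 2 - ln(x)
x₀ = 1.61

x_1 = g(1.610000) = 1.523766
x_2 = g(1.523766) = 1.578815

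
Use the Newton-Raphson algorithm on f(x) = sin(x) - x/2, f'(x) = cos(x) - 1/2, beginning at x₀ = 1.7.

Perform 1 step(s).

f(x) = sin(x) - x/2
f'(x) = cos(x) - 1/2
x₀ = 1.7

Newton-Raphson formula: x_{n+1} = x_n - f(x_n)/f'(x_n)

Iteration 1:
  f(1.700000) = 0.141665
  f'(1.700000) = -0.628844
  x_1 = 1.700000 - 0.141665/(-0.628844) = 1.925278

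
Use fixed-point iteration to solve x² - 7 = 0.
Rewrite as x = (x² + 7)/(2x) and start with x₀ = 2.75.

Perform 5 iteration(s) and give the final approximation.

Equation: x² - 7 = 0
Fixed-point form: x = (x² + 7)/(2x)
x₀ = 2.75

x_1 = g(2.750000) = 2.647727
x_2 = g(2.647727) = 2.645752
x_3 = g(2.645752) = 2.645751
x_4 = g(2.645751) = 2.645751
x_5 = g(2.645751) = 2.645751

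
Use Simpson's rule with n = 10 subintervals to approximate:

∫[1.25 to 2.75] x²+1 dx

f(x) = x²+1
a = 1.25, b = 2.75, n = 10
h = (b - a)/n = 0.150000

Simpson's rule: (h/3)[f(x₀) + 4f(x₁) + 2f(x₂) + ... + f(xₙ)]

x_0 = 1.2500, f(x_0) = 2.562500, coefficient = 1
x_1 = 1.4000, f(x_1) = 2.960000, coefficient = 4
x_2 = 1.5500, f(x_2) = 3.402500, coefficient = 2
x_3 = 1.7000, f(x_3) = 3.890000, coefficient = 4
x_4 = 1.8500, f(x_4) = 4.422500, coefficient = 2
x_5 = 2.0000, f(x_5) = 5.000000, coefficient = 4
x_6 = 2.1500, f(x_6) = 5.622500, coefficient = 2
x_7 = 2.3000, f(x_7) = 6.290000, coefficient = 4
x_8 = 2.4500, f(x_8) = 7.002500, coefficient = 2
x_9 = 2.6000, f(x_9) = 7.760000, coefficient = 4
x_10 = 2.7500, f(x_10) = 8.562500, coefficient = 1

I ≈ (0.150000/3) × 155.625000 = 7.781250
Exact value: 7.781250
Error: 0.000000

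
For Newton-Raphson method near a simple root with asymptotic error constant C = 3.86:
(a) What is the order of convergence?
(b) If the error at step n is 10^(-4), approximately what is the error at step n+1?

(a) Newton-Raphson has quadratic (order 2) convergence near simple roots.
    This means |e_{n+1}| ≈ C|e_n|².

(b) With |e_n| = 10^(-4) and C = 3.86:
    |e_{n+1}| ≈ 3.86 × (10^(-4))² = 3.86 × 10^(-8)

(a) 2 (quadratic); (b) |e_{n+1}| ≈ 3.860e-08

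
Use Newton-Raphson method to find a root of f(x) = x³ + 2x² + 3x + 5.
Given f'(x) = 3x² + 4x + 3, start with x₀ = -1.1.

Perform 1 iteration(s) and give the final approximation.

f(x) = x³ + 2x² + 3x + 5
f'(x) = 3x² + 4x + 3
x₀ = -1.1

Newton-Raphson formula: x_{n+1} = x_n - f(x_n)/f'(x_n)

Iteration 1:
  f(-1.100000) = 2.789000
  f'(-1.100000) = 2.230000
  x_1 = -1.100000 - 2.789000/2.230000 = -2.350673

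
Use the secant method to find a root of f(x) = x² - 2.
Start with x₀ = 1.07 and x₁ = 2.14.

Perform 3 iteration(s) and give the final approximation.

f(x) = x² - 2
x₀ = 1.07, x₁ = 2.14

Secant formula: x_{n+1} = x_n - f(x_n)(x_n - x_{n-1})/(f(x_n) - f(x_{n-1}))

Iteration 1:
  f(1.070000) = -0.855100
  f(2.140000) = 2.579600
  x_2 = 2.140000 - 2.579600×(2.140000 - 1.070000)/(2.579600 - (-0.855100))
       = 1.336386
Iteration 2:
  f(2.140000) = 2.579600
  f(1.336386) = -0.214072
  x_3 = 1.336386 - (-0.214072)×(1.336386 - 2.140000)/(-0.214072 - 2.579600)
       = 1.397965
Iteration 3:
  f(1.336386) = -0.214072
  f(1.397965) = -0.045694
  x_4 = 1.397965 - (-0.045694)×(1.397965 - 1.336386)/(-0.045694 - (-0.214072))
       = 1.414676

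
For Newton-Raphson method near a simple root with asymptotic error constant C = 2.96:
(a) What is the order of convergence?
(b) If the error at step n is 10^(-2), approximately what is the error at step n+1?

(a) Newton-Raphson has quadratic (order 2) convergence near simple roots.
    This means |e_{n+1}| ≈ C|e_n|².

(b) With |e_n| = 10^(-2) and C = 2.96:
    |e_{n+1}| ≈ 2.96 × (10^(-2))² = 2.96 × 10^(-4)

(a) 2 (quadratic); (b) |e_{n+1}| ≈ 2.960e-04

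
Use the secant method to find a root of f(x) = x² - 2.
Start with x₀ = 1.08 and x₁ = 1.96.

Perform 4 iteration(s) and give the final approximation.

f(x) = x² - 2
x₀ = 1.08, x₁ = 1.96

Secant formula: x_{n+1} = x_n - f(x_n)(x_n - x_{n-1})/(f(x_n) - f(x_{n-1}))

Iteration 1:
  f(1.080000) = -0.833600
  f(1.960000) = 1.841600
  x_2 = 1.960000 - 1.841600×(1.960000 - 1.080000)/(1.841600 - (-0.833600))
       = 1.354211
Iteration 2:
  f(1.960000) = 1.841600
  f(1.354211) = -0.166114
  x_3 = 1.354211 - (-0.166114)×(1.354211 - 1.960000)/(-0.166114 - 1.841600)
       = 1.404332
Iteration 3:
  f(1.354211) = -0.166114
  f(1.404332) = -0.027851
  x_4 = 1.404332 - (-0.027851)×(1.404332 - 1.354211)/(-0.027851 - (-0.166114))
       = 1.414428
Iteration 4:
  f(1.404332) = -0.027851
  f(1.414428) = 0.000608
  x_5 = 1.414428 - 0.000608×(1.414428 - 1.404332)/(0.000608 - (-0.027851))
       = 1.414213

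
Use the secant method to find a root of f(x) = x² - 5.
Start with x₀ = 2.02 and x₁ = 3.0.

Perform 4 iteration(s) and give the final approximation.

f(x) = x² - 5
x₀ = 2.02, x₁ = 3.0

Secant formula: x_{n+1} = x_n - f(x_n)(x_n - x_{n-1})/(f(x_n) - f(x_{n-1}))

Iteration 1:
  f(2.020000) = -0.919600
  f(3.000000) = 4.000000
  x_2 = 3.000000 - 4.000000×(3.000000 - 2.020000)/(4.000000 - (-0.919600))
       = 2.203187
Iteration 2:
  f(3.000000) = 4.000000
  f(2.203187) = -0.145966
  x_3 = 2.203187 - (-0.145966)×(2.203187 - 3.000000)/(-0.145966 - 4.000000)
       = 2.231240
Iteration 3:
  f(2.203187) = -0.145966
  f(2.231240) = -0.021566
  x_4 = 2.231240 - (-0.021566)×(2.231240 - 2.203187)/(-0.021566 - (-0.145966))
       = 2.236104
Iteration 4:
  f(2.231240) = -0.021566
  f(2.236104) = 0.000160
  x_5 = 2.236104 - 0.000160×(2.236104 - 2.231240)/(0.000160 - (-0.021566))
       = 2.236068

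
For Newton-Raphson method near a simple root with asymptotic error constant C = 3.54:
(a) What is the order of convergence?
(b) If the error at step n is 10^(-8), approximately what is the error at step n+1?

(a) Newton-Raphson has quadratic (order 2) convergence near simple roots.
    This means |e_{n+1}| ≈ C|e_n|².

(b) With |e_n| = 10^(-8) and C = 3.54:
    |e_{n+1}| ≈ 3.54 × (10^(-8))² = 3.54 × 10^(-16)

(a) 2 (quadratic); (b) |e_{n+1}| ≈ 3.540e-16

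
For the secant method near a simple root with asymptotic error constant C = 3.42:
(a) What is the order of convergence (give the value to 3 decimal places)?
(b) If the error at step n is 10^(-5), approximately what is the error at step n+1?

(a) Secant method has superlinear convergence with order φ = (1+√5)/2 ≈ 1.618.
    This means |e_{n+1}| ≈ C|e_n|^1.618.

(b) With |e_n| = 10^(-5) and C = 3.42:
    |e_{n+1}| ≈ 3.42 × (10^(-5))^1.618 = 3.42 × 10^(-8.09)

(a) ≈ 1.618 (golden ratio); (b) |e_{n+1}| ≈ 2.779e-08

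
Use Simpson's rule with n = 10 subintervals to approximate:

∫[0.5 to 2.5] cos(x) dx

f(x) = cos(x)
a = 0.5, b = 2.5, n = 10
h = (b - a)/n = 0.200000

Simpson's rule: (h/3)[f(x₀) + 4f(x₁) + 2f(x₂) + ... + f(xₙ)]

x_0 = 0.5000, f(x_0) = 0.877583, coefficient = 1
x_1 = 0.7000, f(x_1) = 0.764842, coefficient = 4
x_2 = 0.9000, f(x_2) = 0.621610, coefficient = 2
x_3 = 1.1000, f(x_3) = 0.453596, coefficient = 4
x_4 = 1.3000, f(x_4) = 0.267499, coefficient = 2
x_5 = 1.5000, f(x_5) = 0.070737, coefficient = 4
x_6 = 1.7000, f(x_6) = -0.128844, coefficient = 2
x_7 = 1.9000, f(x_7) = -0.323290, coefficient = 4
x_8 = 2.1000, f(x_8) = -0.504846, coefficient = 2
x_9 = 2.3000, f(x_9) = -0.666276, coefficient = 4
x_10 = 2.5000, f(x_10) = -0.801144, coefficient = 1

I ≈ (0.200000/3) × 1.785715 = 0.119048
Exact value: 0.119047
Error: 0.000001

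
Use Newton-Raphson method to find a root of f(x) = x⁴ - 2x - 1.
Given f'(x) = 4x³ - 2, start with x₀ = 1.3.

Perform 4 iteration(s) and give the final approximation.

f(x) = x⁴ - 2x - 1
f'(x) = 4x³ - 2
x₀ = 1.3

Newton-Raphson formula: x_{n+1} = x_n - f(x_n)/f'(x_n)

Iteration 1:
  f(1.300000) = -0.743900
  f'(1.300000) = 6.788000
  x_1 = 1.300000 - (-0.743900)/6.788000 = 1.409590
Iteration 2:
  f(1.409590) = 0.128771
  f'(1.409590) = 9.203116
  x_2 = 1.409590 - 0.128771/9.203116 = 1.395598
Iteration 3:
  f(1.395598) = 0.002319
  f'(1.395598) = 8.872799
  x_3 = 1.395598 - 0.002319/8.872799 = 1.395337
Iteration 4:
  f(1.395337) = 0.000001
  f'(1.395337) = 8.866693
  x_4 = 1.395337 - 0.000001/8.866693 = 1.395337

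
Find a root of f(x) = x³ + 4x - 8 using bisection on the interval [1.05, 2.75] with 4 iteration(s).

f(x) = x³ + 4x - 8
Initial interval: [1.05, 2.75]

Iteration 1:
  c_1 = (1.050000 + 2.750000)/2 = 1.900000
  f(c_1) = f(1.900000) = 6.459000
  f(a) × f(c) < 0, new interval: [1.050000, 1.900000]
Iteration 2:
  c_2 = (1.050000 + 1.900000)/2 = 1.475000
  f(c_2) = f(1.475000) = 1.109047
  f(a) × f(c) < 0, new interval: [1.050000, 1.475000]
Iteration 3:
  c_3 = (1.050000 + 1.475000)/2 = 1.262500
  f(c_3) = f(1.262500) = -0.937693
  f(a) × f(c) ≥ 0, new interval: [1.262500, 1.475000]
Iteration 4:
  c_4 = (1.262500 + 1.475000)/2 = 1.368750
  f(c_4) = f(1.368750) = 0.039321
  f(a) × f(c) < 0, new interval: [1.262500, 1.368750]

After 4 iteration(s), the approximation is c_4 = 1.368750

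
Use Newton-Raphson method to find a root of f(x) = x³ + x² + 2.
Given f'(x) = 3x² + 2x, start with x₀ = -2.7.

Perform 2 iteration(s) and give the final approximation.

f(x) = x³ + x² + 2
f'(x) = 3x² + 2x
x₀ = -2.7

Newton-Raphson formula: x_{n+1} = x_n - f(x_n)/f'(x_n)

Iteration 1:
  f(-2.700000) = -10.393000
  f'(-2.700000) = 16.470000
  x_1 = -2.700000 - (-10.393000)/16.470000 = -2.068974
Iteration 2:
  f(-2.068974) = -2.575906
  f'(-2.068974) = 8.704011
  x_2 = -2.068974 - (-2.575906)/8.704011 = -1.773029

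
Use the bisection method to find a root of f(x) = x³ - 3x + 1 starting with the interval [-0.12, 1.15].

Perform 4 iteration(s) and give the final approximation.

f(x) = x³ - 3x + 1
Initial interval: [-0.12, 1.15]

Iteration 1:
  c_1 = (-0.120000 + 1.150000)/2 = 0.515000
  f(c_1) = f(0.515000) = -0.408409
  f(a) × f(c) < 0, new interval: [-0.120000, 0.515000]
Iteration 2:
  c_2 = (-0.120000 + 0.515000)/2 = 0.197500
  f(c_2) = f(0.197500) = 0.415204
  f(a) × f(c) ≥ 0, new interval: [0.197500, 0.515000]
Iteration 3:
  c_3 = (0.197500 + 0.515000)/2 = 0.356250
  f(c_3) = f(0.356250) = -0.023537
  f(a) × f(c) < 0, new interval: [0.197500, 0.356250]
Iteration 4:
  c_4 = (0.197500 + 0.356250)/2 = 0.276875
  f(c_4) = f(0.276875) = 0.190600
  f(a) × f(c) ≥ 0, new interval: [0.276875, 0.356250]

After 4 iteration(s), the approximation is c_4 = 0.276875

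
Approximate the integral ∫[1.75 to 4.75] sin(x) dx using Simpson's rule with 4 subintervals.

f(x) = sin(x)
a = 1.75, b = 4.75, n = 4
h = (b - a)/n = 0.750000

Simpson's rule: (h/3)[f(x₀) + 4f(x₁) + 2f(x₂) + ... + f(xₙ)]

x_0 = 1.7500, f(x_0) = 0.983986, coefficient = 1
x_1 = 2.5000, f(x_1) = 0.598472, coefficient = 4
x_2 = 3.2500, f(x_2) = -0.108195, coefficient = 2
x_3 = 4.0000, f(x_3) = -0.756802, coefficient = 4
x_4 = 4.7500, f(x_4) = -0.999293, coefficient = 1

I ≈ (0.750000/3) × -0.865019 = -0.216255
Exact value: -0.215848
Error: 0.000406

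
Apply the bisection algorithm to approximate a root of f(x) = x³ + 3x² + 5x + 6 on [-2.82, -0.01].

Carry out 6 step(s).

f(x) = x³ + 3x² + 5x + 6
Initial interval: [-2.82, -0.01]

Iteration 1:
  c_1 = (-2.820000 + (-0.010000))/2 = -1.415000
  f(c_1) = f(-1.415000) = 2.098527
  f(a) × f(c) < 0, new interval: [-2.820000, -1.415000]
Iteration 2:
  c_2 = (-2.820000 + (-1.415000))/2 = -2.117500
  f(c_2) = f(-2.117500) = -0.630541
  f(a) × f(c) ≥ 0, new interval: [-2.117500, -1.415000]
Iteration 3:
  c_3 = (-2.117500 + (-1.415000))/2 = -1.766250
  f(c_3) = f(-1.766250) = 1.017605
  f(a) × f(c) < 0, new interval: [-2.117500, -1.766250]
Iteration 4:
  c_4 = (-2.117500 + (-1.766250))/2 = -1.941875
  f(c_4) = f(-1.941875) = 0.280686
  f(a) × f(c) < 0, new interval: [-2.117500, -1.941875]
Iteration 5:
  c_5 = (-2.117500 + (-1.941875))/2 = -2.029687
  f(c_5) = f(-2.029687) = -0.151108
  f(a) × f(c) ≥ 0, new interval: [-2.029687, -1.941875]
Iteration 6:
  c_6 = (-2.029687 + (-1.941875))/2 = -1.985781
  f(c_6) = f(-1.985781) = 0.070490
  f(a) × f(c) < 0, new interval: [-2.029687, -1.985781]

After 6 iteration(s), the approximation is c_6 = -1.985781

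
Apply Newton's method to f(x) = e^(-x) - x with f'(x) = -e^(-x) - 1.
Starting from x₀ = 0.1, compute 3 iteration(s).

f(x) = e^(-x) - x
f'(x) = -e^(-x) - 1
x₀ = 0.1

Newton-Raphson formula: x_{n+1} = x_n - f(x_n)/f'(x_n)

Iteration 1:
  f(0.100000) = 0.804837
  f'(0.100000) = -1.904837
  x_1 = 0.100000 - 0.804837/(-1.904837) = 0.522523
Iteration 2:
  f(0.522523) = 0.070500
  f'(0.522523) = -1.593023
  x_2 = 0.522523 - 0.070500/(-1.593023) = 0.566778
Iteration 3:
  f(0.566778) = 0.000572
  f'(0.566778) = -1.567350
  x_3 = 0.566778 - 0.000572/(-1.567350) = 0.567143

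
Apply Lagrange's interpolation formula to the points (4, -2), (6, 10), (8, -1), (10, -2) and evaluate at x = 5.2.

Lagrange interpolation formula:
P(x) = Σ yᵢ × Lᵢ(x)
where Lᵢ(x) = Π_{j≠i} (x - xⱼ)/(xᵢ - xⱼ)

L_0(5.2) = (5.2 - 6)/(4 - 6) × (5.2 - 8)/(4 - 8) × (5.2 - 10)/(4 - 10) = 0.224000
L_1(5.2) = (5.2 - 4)/(6 - 4) × (5.2 - 8)/(6 - 8) × (5.2 - 10)/(6 - 10) = 1.008000
L_2(5.2) = (5.2 - 4)/(8 - 4) × (5.2 - 6)/(8 - 6) × (5.2 - 10)/(8 - 10) = -0.288000
L_3(5.2) = (5.2 - 4)/(10 - 4) × (5.2 - 6)/(10 - 6) × (5.2 - 8)/(10 - 8) = 0.056000

P(5.2) = (-2)×L_0(5.2) + 10×L_1(5.2) + (-1)×L_2(5.2) + (-2)×L_3(5.2)
P(5.2) = 9.808000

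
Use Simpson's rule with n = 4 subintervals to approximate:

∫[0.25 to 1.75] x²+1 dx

f(x) = x²+1
a = 0.25, b = 1.75, n = 4
h = (b - a)/n = 0.375000

Simpson's rule: (h/3)[f(x₀) + 4f(x₁) + 2f(x₂) + ... + f(xₙ)]

x_0 = 0.2500, f(x_0) = 1.062500, coefficient = 1
x_1 = 0.6250, f(x_1) = 1.390625, coefficient = 4
x_2 = 1.0000, f(x_2) = 2.000000, coefficient = 2
x_3 = 1.3750, f(x_3) = 2.890625, coefficient = 4
x_4 = 1.7500, f(x_4) = 4.062500, coefficient = 1

I ≈ (0.375000/3) × 26.250000 = 3.281250
Exact value: 3.281250
Error: 0.000000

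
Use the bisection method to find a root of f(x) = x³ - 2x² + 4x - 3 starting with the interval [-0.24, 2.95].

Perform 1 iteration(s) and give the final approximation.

f(x) = x³ - 2x² + 4x - 3
Initial interval: [-0.24, 2.95]

Iteration 1:
  c_1 = (-0.240000 + 2.950000)/2 = 1.355000
  f(c_1) = f(1.355000) = 1.235764
  f(a) × f(c) < 0, new interval: [-0.240000, 1.355000]

After 1 iteration(s), the approximation is c_1 = 1.355000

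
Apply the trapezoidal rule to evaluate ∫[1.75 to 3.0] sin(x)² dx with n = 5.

f(x) = sin(x)²
a = 1.75, b = 3.0, n = 5
h = (b - a)/n = 0.250000

Trapezoidal rule: (h/2)[f(x₀) + 2f(x₁) + 2f(x₂) + ... + f(xₙ)]

x_0 = 1.7500, f(x_0) = 0.968228, coefficient = 1
x_1 = 2.0000, f(x_1) = 0.826822, coefficient = 2
x_2 = 2.2500, f(x_2) = 0.605398, coefficient = 2
x_3 = 2.5000, f(x_3) = 0.358169, coefficient = 2
x_4 = 2.7500, f(x_4) = 0.145665, coefficient = 2
x_5 = 3.0000, f(x_5) = 0.019915, coefficient = 1

I ≈ (0.250000/2) × 4.860251 = 0.607531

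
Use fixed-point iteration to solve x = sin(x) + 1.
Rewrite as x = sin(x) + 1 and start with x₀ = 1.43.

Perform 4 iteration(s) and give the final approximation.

Equation: x = sin(x) + 1
Fixed-point form: x = sin(x) + 1
x₀ = 1.43

x_1 = g(1.430000) = 1.990105
x_2 = g(1.990105) = 1.913371
x_3 = g(1.913371) = 1.941893
x_4 = g(1.941893) = 1.931930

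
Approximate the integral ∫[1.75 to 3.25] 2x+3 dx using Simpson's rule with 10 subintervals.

f(x) = 2x+3
a = 1.75, b = 3.25, n = 10
h = (b - a)/n = 0.150000

Simpson's rule: (h/3)[f(x₀) + 4f(x₁) + 2f(x₂) + ... + f(xₙ)]

x_0 = 1.7500, f(x_0) = 6.500000, coefficient = 1
x_1 = 1.9000, f(x_1) = 6.800000, coefficient = 4
x_2 = 2.0500, f(x_2) = 7.100000, coefficient = 2
x_3 = 2.2000, f(x_3) = 7.400000, coefficient = 4
x_4 = 2.3500, f(x_4) = 7.700000, coefficient = 2
x_5 = 2.5000, f(x_5) = 8.000000, coefficient = 4
x_6 = 2.6500, f(x_6) = 8.300000, coefficient = 2
x_7 = 2.8000, f(x_7) = 8.600000, coefficient = 4
x_8 = 2.9500, f(x_8) = 8.900000, coefficient = 2
x_9 = 3.1000, f(x_9) = 9.200000, coefficient = 4
x_10 = 3.2500, f(x_10) = 9.500000, coefficient = 1

I ≈ (0.150000/3) × 240.000000 = 12.000000
Exact value: 12.000000
Error: 0.000000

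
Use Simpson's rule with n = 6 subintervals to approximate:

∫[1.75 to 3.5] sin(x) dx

f(x) = sin(x)
a = 1.75, b = 3.5, n = 6
h = (b - a)/n = 0.291667

Simpson's rule: (h/3)[f(x₀) + 4f(x₁) + 2f(x₂) + ... + f(xₙ)]

x_0 = 1.7500, f(x_0) = 0.983986, coefficient = 1
x_1 = 2.0417, f(x_1) = 0.891174, coefficient = 4
x_2 = 2.3333, f(x_2) = 0.723086, coefficient = 2
x_3 = 2.6250, f(x_3) = 0.493920, coefficient = 4
x_4 = 2.9167, f(x_4) = 0.223034, coefficient = 2
x_5 = 3.2083, f(x_5) = -0.066691, coefficient = 4
x_6 = 3.5000, f(x_6) = -0.350783, coefficient = 1

I ≈ (0.291667/3) × 7.799055 = 0.758241
Exact value: 0.758211
Error: 0.000031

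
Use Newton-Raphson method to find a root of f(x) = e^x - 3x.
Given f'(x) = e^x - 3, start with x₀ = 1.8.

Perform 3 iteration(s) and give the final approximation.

f(x) = e^x - 3x
f'(x) = e^x - 3
x₀ = 1.8

Newton-Raphson formula: x_{n+1} = x_n - f(x_n)/f'(x_n)

Iteration 1:
  f(1.800000) = 0.649647
  f'(1.800000) = 3.049647
  x_1 = 1.800000 - 0.649647/3.049647 = 1.586976
Iteration 2:
  f(1.586976) = 0.128015
  f'(1.586976) = 1.888943
  x_2 = 1.586976 - 0.128015/1.888943 = 1.519206
Iteration 3:
  f(1.519206) = 0.010978
  f'(1.519206) = 1.568595
  x_3 = 1.519206 - 0.010978/1.568595 = 1.512207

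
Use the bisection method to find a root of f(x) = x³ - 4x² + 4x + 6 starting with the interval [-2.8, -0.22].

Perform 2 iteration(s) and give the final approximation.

f(x) = x³ - 4x² + 4x + 6
Initial interval: [-2.8, -0.22]

Iteration 1:
  c_1 = (-2.800000 + (-0.220000))/2 = -1.510000
  f(c_1) = f(-1.510000) = -12.603351
  f(a) × f(c) ≥ 0, new interval: [-1.510000, -0.220000]
Iteration 2:
  c_2 = (-1.510000 + (-0.220000))/2 = -0.865000
  f(c_2) = f(-0.865000) = -1.100115
  f(a) × f(c) ≥ 0, new interval: [-0.865000, -0.220000]

After 2 iteration(s), the approximation is c_2 = -0.865000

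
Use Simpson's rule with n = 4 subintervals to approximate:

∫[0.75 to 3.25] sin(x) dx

f(x) = sin(x)
a = 0.75, b = 3.25, n = 4
h = (b - a)/n = 0.625000

Simpson's rule: (h/3)[f(x₀) + 4f(x₁) + 2f(x₂) + ... + f(xₙ)]

x_0 = 0.7500, f(x_0) = 0.681639, coefficient = 1
x_1 = 1.3750, f(x_1) = 0.980893, coefficient = 4
x_2 = 2.0000, f(x_2) = 0.909297, coefficient = 2
x_3 = 2.6250, f(x_3) = 0.493920, coefficient = 4
x_4 = 3.2500, f(x_4) = -0.108195, coefficient = 1

I ≈ (0.625000/3) × 8.291292 = 1.727352
Exact value: 1.725819
Error: 0.001534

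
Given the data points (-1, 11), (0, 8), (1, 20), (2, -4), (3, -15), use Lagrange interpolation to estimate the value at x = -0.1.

Lagrange interpolation formula:
P(x) = Σ yᵢ × Lᵢ(x)
where Lᵢ(x) = Π_{j≠i} (x - xⱼ)/(xᵢ - xⱼ)

L_0(-0.1) = (-0.1 - 0)/(-1 - 0) × (-0.1 - 1)/(-1 - 1) × (-0.1 - 2)/(-1 - 2) × (-0.1 - 3)/(-1 - 3) = 0.029838
L_1(-0.1) = (-0.1 - (-1))/(0 - (-1)) × (-0.1 - 1)/(0 - 1) × (-0.1 - 2)/(0 - 2) × (-0.1 - 3)/(0 - 3) = 1.074150
L_2(-0.1) = (-0.1 - (-1))/(1 - (-1)) × (-0.1 - 0)/(1 - 0) × (-0.1 - 2)/(1 - 2) × (-0.1 - 3)/(1 - 3) = -0.146475
L_3(-0.1) = (-0.1 - (-1))/(2 - (-1)) × (-0.1 - 0)/(2 - 0) × (-0.1 - 1)/(2 - 1) × (-0.1 - 3)/(2 - 3) = 0.051150
L_4(-0.1) = (-0.1 - (-1))/(3 - (-1)) × (-0.1 - 0)/(3 - 0) × (-0.1 - 1)/(3 - 1) × (-0.1 - 2)/(3 - 2) = -0.008663

P(-0.1) = 11×L_0(-0.1) + 8×L_1(-0.1) + 20×L_2(-0.1) + (-4)×L_3(-0.1) + (-15)×L_4(-0.1)
P(-0.1) = 5.917250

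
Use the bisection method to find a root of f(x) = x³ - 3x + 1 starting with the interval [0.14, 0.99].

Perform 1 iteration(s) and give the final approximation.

f(x) = x³ - 3x + 1
Initial interval: [0.14, 0.99]

Iteration 1:
  c_1 = (0.140000 + 0.990000)/2 = 0.565000
  f(c_1) = f(0.565000) = -0.514638
  f(a) × f(c) < 0, new interval: [0.140000, 0.565000]

After 1 iteration(s), the approximation is c_1 = 0.565000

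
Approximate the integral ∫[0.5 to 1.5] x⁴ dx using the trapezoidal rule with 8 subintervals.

f(x) = x⁴
a = 0.5, b = 1.5, n = 8
h = (b - a)/n = 0.125000

Trapezoidal rule: (h/2)[f(x₀) + 2f(x₁) + 2f(x₂) + ... + f(xₙ)]

x_0 = 0.5000, f(x_0) = 0.062500, coefficient = 1
x_1 = 0.6250, f(x_1) = 0.152588, coefficient = 2
x_2 = 0.7500, f(x_2) = 0.316406, coefficient = 2
x_3 = 0.8750, f(x_3) = 0.586182, coefficient = 2
x_4 = 1.0000, f(x_4) = 1.000000, coefficient = 2
x_5 = 1.1250, f(x_5) = 1.601807, coefficient = 2
x_6 = 1.2500, f(x_6) = 2.441406, coefficient = 2
x_7 = 1.3750, f(x_7) = 3.574463, coefficient = 2
x_8 = 1.5000, f(x_8) = 5.062500, coefficient = 1

I ≈ (0.125000/2) × 24.470703 = 1.529419
Exact value: 1.512500
Error: 0.016919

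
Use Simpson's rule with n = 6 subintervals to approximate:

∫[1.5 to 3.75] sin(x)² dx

f(x) = sin(x)²
a = 1.5, b = 3.75, n = 6
h = (b - a)/n = 0.375000

Simpson's rule: (h/3)[f(x₀) + 4f(x₁) + 2f(x₂) + ... + f(xₙ)]

x_0 = 1.5000, f(x_0) = 0.994996, coefficient = 1
x_1 = 1.8750, f(x_1) = 0.910280, coefficient = 4
x_2 = 2.2500, f(x_2) = 0.605398, coefficient = 2
x_3 = 2.6250, f(x_3) = 0.243957, coefficient = 4
x_4 = 3.0000, f(x_4) = 0.019915, coefficient = 2
x_5 = 3.3750, f(x_5) = 0.053497, coefficient = 4
x_6 = 3.7500, f(x_6) = 0.326682, coefficient = 1

I ≈ (0.375000/3) × 7.403239 = 0.925405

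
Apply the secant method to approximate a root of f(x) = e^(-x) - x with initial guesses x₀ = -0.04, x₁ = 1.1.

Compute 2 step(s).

f(x) = e^(-x) - x
x₀ = -0.04, x₁ = 1.1

Secant formula: x_{n+1} = x_n - f(x_n)(x_n - x_{n-1})/(f(x_n) - f(x_{n-1}))

Iteration 1:
  f(-0.040000) = 1.080811
  f(1.100000) = -0.767129
  x_2 = 1.100000 - (-0.767129)×(1.100000 - (-0.040000))/(-0.767129 - 1.080811)
       = 0.626756
Iteration 2:
  f(1.100000) = -0.767129
  f(0.626756) = -0.092433
  x_3 = 0.626756 - (-0.092433)×(0.626756 - 1.100000)/(-0.092433 - (-0.767129))
       = 0.561921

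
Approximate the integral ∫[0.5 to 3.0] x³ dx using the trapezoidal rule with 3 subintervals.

f(x) = x³
a = 0.5, b = 3.0, n = 3
h = (b - a)/n = 0.833333

Trapezoidal rule: (h/2)[f(x₀) + 2f(x₁) + 2f(x₂) + ... + f(xₙ)]

x_0 = 0.5000, f(x_0) = 0.125000, coefficient = 1
x_1 = 1.3333, f(x_1) = 2.370370, coefficient = 2
x_2 = 2.1667, f(x_2) = 10.171296, coefficient = 2
x_3 = 3.0000, f(x_3) = 27.000000, coefficient = 1

I ≈ (0.833333/2) × 52.208333 = 21.753472
Exact value: 20.234375
Error: 1.519097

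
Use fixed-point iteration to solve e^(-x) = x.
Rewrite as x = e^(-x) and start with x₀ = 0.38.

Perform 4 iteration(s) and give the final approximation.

Equation: e^(-x) = x
Fixed-point form: x = e^(-x)
x₀ = 0.38

x_1 = g(0.380000) = 0.683861
x_2 = g(0.683861) = 0.504665
x_3 = g(0.504665) = 0.603708
x_4 = g(0.603708) = 0.546780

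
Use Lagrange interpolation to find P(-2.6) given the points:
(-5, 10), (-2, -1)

Lagrange interpolation formula:
P(x) = Σ yᵢ × Lᵢ(x)
where Lᵢ(x) = Π_{j≠i} (x - xⱼ)/(xᵢ - xⱼ)

L_0(-2.6) = (-2.6 - (-2))/(-5 - (-2)) = 0.200000
L_1(-2.6) = (-2.6 - (-5))/(-2 - (-5)) = 0.800000

P(-2.6) = 10×L_0(-2.6) + (-1)×L_1(-2.6)
P(-2.6) = 1.200000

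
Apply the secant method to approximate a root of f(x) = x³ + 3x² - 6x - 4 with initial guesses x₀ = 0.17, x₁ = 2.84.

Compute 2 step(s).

f(x) = x³ + 3x² - 6x - 4
x₀ = 0.17, x₁ = 2.84

Secant formula: x_{n+1} = x_n - f(x_n)(x_n - x_{n-1})/(f(x_n) - f(x_{n-1}))

Iteration 1:
  f(0.170000) = -4.928387
  f(2.840000) = 26.063104
  x_2 = 2.840000 - 26.063104×(2.840000 - 0.170000)/(26.063104 - (-4.928387))
       = 0.594594
Iteration 2:
  f(2.840000) = 26.063104
  f(0.594594) = -6.296724
  x_3 = 0.594594 - (-6.296724)×(0.594594 - 2.840000)/(-6.296724 - 26.063104)
       = 1.031515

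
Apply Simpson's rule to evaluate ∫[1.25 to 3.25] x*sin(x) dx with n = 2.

f(x) = x*sin(x)
a = 1.25, b = 3.25, n = 2
h = (b - a)/n = 1.000000

Simpson's rule: (h/3)[f(x₀) + 4f(x₁) + 2f(x₂) + ... + f(xₙ)]

x_0 = 1.2500, f(x_0) = 1.186231, coefficient = 1
x_1 = 2.2500, f(x_1) = 1.750665, coefficient = 4
x_2 = 3.2500, f(x_2) = -0.351634, coefficient = 1

I ≈ (1.000000/3) × 7.837255 = 2.612418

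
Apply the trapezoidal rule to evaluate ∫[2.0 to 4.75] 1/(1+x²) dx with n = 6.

f(x) = 1/(1+x²)
a = 2.0, b = 4.75, n = 6
h = (b - a)/n = 0.458333

Trapezoidal rule: (h/2)[f(x₀) + 2f(x₁) + 2f(x₂) + ... + f(xₙ)]

x_0 = 2.0000, f(x_0) = 0.200000, coefficient = 1
x_1 = 2.4583, f(x_1) = 0.141977, coefficient = 2
x_2 = 2.9167, f(x_2) = 0.105186, coefficient = 2
x_3 = 3.3750, f(x_3) = 0.080706, coefficient = 2
x_4 = 3.8333, f(x_4) = 0.063717, coefficient = 2
x_5 = 4.2917, f(x_5) = 0.051498, coefficient = 2
x_6 = 4.7500, f(x_6) = 0.042440, coefficient = 1

I ≈ (0.458333/2) × 1.128608 = 0.258639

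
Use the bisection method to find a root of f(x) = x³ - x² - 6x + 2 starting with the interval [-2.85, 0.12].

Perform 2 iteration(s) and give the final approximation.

f(x) = x³ - x² - 6x + 2
Initial interval: [-2.85, 0.12]

Iteration 1:
  c_1 = (-2.850000 + 0.120000)/2 = -1.365000
  f(c_1) = f(-1.365000) = 5.783473
  f(a) × f(c) < 0, new interval: [-2.850000, -1.365000]
Iteration 2:
  c_2 = (-2.850000 + (-1.365000))/2 = -2.107500
  f(c_2) = f(-2.107500) = 0.842864
  f(a) × f(c) < 0, new interval: [-2.850000, -2.107500]

After 2 iteration(s), the approximation is c_2 = -2.107500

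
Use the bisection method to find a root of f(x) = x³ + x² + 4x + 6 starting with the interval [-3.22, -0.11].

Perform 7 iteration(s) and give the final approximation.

f(x) = x³ + x² + 4x + 6
Initial interval: [-3.22, -0.11]

Iteration 1:
  c_1 = (-3.220000 + (-0.110000))/2 = -1.665000
  f(c_1) = f(-1.665000) = -2.503530
  f(a) × f(c) ≥ 0, new interval: [-1.665000, -0.110000]
Iteration 2:
  c_2 = (-1.665000 + (-0.110000))/2 = -0.887500
  f(c_2) = f(-0.887500) = 2.538611
  f(a) × f(c) < 0, new interval: [-1.665000, -0.887500]
Iteration 3:
  c_3 = (-1.665000 + (-0.887500))/2 = -1.276250
  f(c_3) = f(-1.276250) = 0.445040
  f(a) × f(c) < 0, new interval: [-1.665000, -1.276250]
Iteration 4:
  c_4 = (-1.665000 + (-1.276250))/2 = -1.470625
  f(c_4) = f(-1.470625) = -0.900339
  f(a) × f(c) ≥ 0, new interval: [-1.470625, -1.276250]
Iteration 5:
  c_5 = (-1.470625 + (-1.276250))/2 = -1.373438
  f(c_5) = f(-1.373438) = -0.198177
  f(a) × f(c) ≥ 0, new interval: [-1.373438, -1.276250]
Iteration 6:
  c_6 = (-1.373438 + (-1.276250))/2 = -1.324844
  f(c_6) = f(-1.324844) = 0.130456
  f(a) × f(c) < 0, new interval: [-1.373438, -1.324844]
Iteration 7:
  c_7 = (-1.373438 + (-1.324844))/2 = -1.349141
  f(c_7) = f(-1.349141) = -0.032061
  f(a) × f(c) ≥ 0, new interval: [-1.349141, -1.324844]

After 7 iteration(s), the approximation is c_7 = -1.349141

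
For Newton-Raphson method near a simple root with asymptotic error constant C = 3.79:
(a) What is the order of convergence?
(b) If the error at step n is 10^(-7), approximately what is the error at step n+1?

(a) Newton-Raphson has quadratic (order 2) convergence near simple roots.
    This means |e_{n+1}| ≈ C|e_n|².

(b) With |e_n| = 10^(-7) and C = 3.79:
    |e_{n+1}| ≈ 3.79 × (10^(-7))² = 3.79 × 10^(-14)

(a) 2 (quadratic); (b) |e_{n+1}| ≈ 3.790e-14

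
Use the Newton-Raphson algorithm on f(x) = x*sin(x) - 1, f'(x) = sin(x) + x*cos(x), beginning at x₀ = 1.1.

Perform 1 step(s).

f(x) = x*sin(x) - 1
f'(x) = sin(x) + x*cos(x)
x₀ = 1.1

Newton-Raphson formula: x_{n+1} = x_n - f(x_n)/f'(x_n)

Iteration 1:
  f(1.100000) = -0.019672
  f'(1.100000) = 1.390163
  x_1 = 1.100000 - (-0.019672)/1.390163 = 1.114151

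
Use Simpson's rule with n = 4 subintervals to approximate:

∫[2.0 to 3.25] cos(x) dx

f(x) = cos(x)
a = 2.0, b = 3.25, n = 4
h = (b - a)/n = 0.312500

Simpson's rule: (h/3)[f(x₀) + 4f(x₁) + 2f(x₂) + ... + f(xₙ)]

x_0 = 2.0000, f(x_0) = -0.416147, coefficient = 1
x_1 = 2.3125, f(x_1) = -0.675545, coefficient = 4
x_2 = 2.6250, f(x_2) = -0.869507, coefficient = 2
x_3 = 2.9375, f(x_3) = -0.979245, coefficient = 4
x_4 = 3.2500, f(x_4) = -0.994130, coefficient = 1

I ≈ (0.312500/3) × -9.768452 = -1.017547
Exact value: -1.017493
Error: 0.000055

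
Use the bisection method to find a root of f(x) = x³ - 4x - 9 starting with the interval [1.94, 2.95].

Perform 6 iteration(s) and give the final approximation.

f(x) = x³ - 4x - 9
Initial interval: [1.94, 2.95]

Iteration 1:
  c_1 = (1.940000 + 2.950000)/2 = 2.445000
  f(c_1) = f(2.445000) = -4.163729
  f(a) × f(c) ≥ 0, new interval: [2.445000, 2.950000]
Iteration 2:
  c_2 = (2.445000 + 2.950000)/2 = 2.697500
  f(c_2) = f(2.697500) = -0.161624
  f(a) × f(c) ≥ 0, new interval: [2.697500, 2.950000]
Iteration 3:
  c_3 = (2.697500 + 2.950000)/2 = 2.823750
  f(c_3) = f(2.823750) = 2.220352
  f(a) × f(c) < 0, new interval: [2.697500, 2.823750]
Iteration 4:
  c_4 = (2.697500 + 2.823750)/2 = 2.760625
  f(c_4) = f(2.760625) = 0.996362
  f(a) × f(c) < 0, new interval: [2.697500, 2.760625]
Iteration 5:
  c_5 = (2.697500 + 2.760625)/2 = 2.729063
  f(c_5) = f(2.729063) = 0.409213
  f(a) × f(c) < 0, new interval: [2.697500, 2.729063]
Iteration 6:
  c_6 = (2.697500 + 2.729063)/2 = 2.713281
  f(c_6) = f(2.713281) = 0.121767
  f(a) × f(c) < 0, new interval: [2.697500, 2.713281]

After 6 iteration(s), the approximation is c_6 = 2.713281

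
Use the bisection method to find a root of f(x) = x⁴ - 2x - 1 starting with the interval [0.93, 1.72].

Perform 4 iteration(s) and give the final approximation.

f(x) = x⁴ - 2x - 1
Initial interval: [0.93, 1.72]

Iteration 1:
  c_1 = (0.930000 + 1.720000)/2 = 1.325000
  f(c_1) = f(1.325000) = -0.567781
  f(a) × f(c) ≥ 0, new interval: [1.325000, 1.720000]
Iteration 2:
  c_2 = (1.325000 + 1.720000)/2 = 1.522500
  f(c_2) = f(1.522500) = 1.328153
  f(a) × f(c) < 0, new interval: [1.325000, 1.522500]
Iteration 3:
  c_3 = (1.325000 + 1.522500)/2 = 1.423750
  f(c_3) = f(1.423750) = 0.261489
  f(a) × f(c) < 0, new interval: [1.325000, 1.423750]
Iteration 4:
  c_4 = (1.325000 + 1.423750)/2 = 1.374375
  f(c_4) = f(1.374375) = -0.180782
  f(a) × f(c) ≥ 0, new interval: [1.374375, 1.423750]

After 4 iteration(s), the approximation is c_4 = 1.374375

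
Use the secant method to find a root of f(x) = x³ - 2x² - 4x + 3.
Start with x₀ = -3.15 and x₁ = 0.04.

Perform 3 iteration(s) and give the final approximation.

f(x) = x³ - 2x² - 4x + 3
x₀ = -3.15, x₁ = 0.04

Secant formula: x_{n+1} = x_n - f(x_n)(x_n - x_{n-1})/(f(x_n) - f(x_{n-1}))

Iteration 1:
  f(-3.150000) = -35.500875
  f(0.040000) = 2.836864
  x_2 = 0.040000 - 2.836864×(0.040000 - (-3.150000))/(2.836864 - (-35.500875))
       = -0.196049
Iteration 2:
  f(0.040000) = 2.836864
  f(-0.196049) = 3.699791
  x_3 = -0.196049 - 3.699791×(-0.196049 - 0.040000)/(3.699791 - 2.836864)
       = 0.816009
Iteration 3:
  f(-0.196049) = 3.699791
  f(0.816009) = -1.052423
  x_4 = 0.816009 - (-1.052423)×(0.816009 - (-0.196049))/(-1.052423 - 3.699791)
       = 0.591879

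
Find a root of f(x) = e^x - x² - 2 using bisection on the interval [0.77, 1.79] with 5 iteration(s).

f(x) = e^x - x² - 2
Initial interval: [0.77, 1.79]

Iteration 1:
  c_1 = (0.770000 + 1.790000)/2 = 1.280000
  f(c_1) = f(1.280000) = -0.041760
  f(a) × f(c) ≥ 0, new interval: [1.280000, 1.790000]
Iteration 2:
  c_2 = (1.280000 + 1.790000)/2 = 1.535000
  f(c_2) = f(1.535000) = 0.285101
  f(a) × f(c) < 0, new interval: [1.280000, 1.535000]
Iteration 3:
  c_3 = (1.280000 + 1.535000)/2 = 1.407500
  f(c_3) = f(1.407500) = 0.104672
  f(a) × f(c) < 0, new interval: [1.280000, 1.407500]
Iteration 4:
  c_4 = (1.280000 + 1.407500)/2 = 1.343750
  f(c_4) = f(1.343750) = 0.027728
  f(a) × f(c) < 0, new interval: [1.280000, 1.343750]
Iteration 5:
  c_5 = (1.280000 + 1.343750)/2 = 1.311875
  f(c_5) = f(1.311875) = -0.007887
  f(a) × f(c) ≥ 0, new interval: [1.311875, 1.343750]

After 5 iteration(s), the approximation is c_5 = 1.311875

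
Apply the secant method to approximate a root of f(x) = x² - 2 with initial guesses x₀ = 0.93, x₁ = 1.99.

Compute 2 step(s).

f(x) = x² - 2
x₀ = 0.93, x₁ = 1.99

Secant formula: x_{n+1} = x_n - f(x_n)(x_n - x_{n-1})/(f(x_n) - f(x_{n-1}))

Iteration 1:
  f(0.930000) = -1.135100
  f(1.990000) = 1.960100
  x_2 = 1.990000 - 1.960100×(1.990000 - 0.930000)/(1.960100 - (-1.135100))
       = 1.318733
Iteration 2:
  f(1.990000) = 1.960100
  f(1.318733) = -0.260944
  x_3 = 1.318733 - (-0.260944)×(1.318733 - 1.990000)/(-0.260944 - 1.960100)
       = 1.397598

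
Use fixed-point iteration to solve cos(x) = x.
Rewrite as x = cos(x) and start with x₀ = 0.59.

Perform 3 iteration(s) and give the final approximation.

Equation: cos(x) = x
Fixed-point form: x = cos(x)
x₀ = 0.59

x_1 = g(0.590000) = 0.830941
x_2 = g(0.830941) = 0.674181
x_3 = g(0.674181) = 0.781218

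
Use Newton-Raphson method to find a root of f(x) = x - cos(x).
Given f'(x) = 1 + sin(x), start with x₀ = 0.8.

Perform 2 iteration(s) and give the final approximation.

f(x) = x - cos(x)
f'(x) = 1 + sin(x)
x₀ = 0.8

Newton-Raphson formula: x_{n+1} = x_n - f(x_n)/f'(x_n)

Iteration 1:
  f(0.800000) = 0.103293
  f'(0.800000) = 1.717356
  x_1 = 0.800000 - 0.103293/1.717356 = 0.739853
Iteration 2:
  f(0.739853) = 0.001286
  f'(0.739853) = 1.674180
  x_2 = 0.739853 - 0.001286/1.674180 = 0.739085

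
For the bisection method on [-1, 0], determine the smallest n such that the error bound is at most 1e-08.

We need (b-a)/2^n ≤ 1e-08
(0 - (-1))/2^n ≤ 1e-08
1/2^n ≤ 1e-08
2^n ≥ 100000000
n ≥ log₂(100000000) = 26.58
n ≥ 27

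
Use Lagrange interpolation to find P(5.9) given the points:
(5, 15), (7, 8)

Lagrange interpolation formula:
P(x) = Σ yᵢ × Lᵢ(x)
where Lᵢ(x) = Π_{j≠i} (x - xⱼ)/(xᵢ - xⱼ)

L_0(5.9) = (5.9 - 7)/(5 - 7) = 0.550000
L_1(5.9) = (5.9 - 5)/(7 - 5) = 0.450000

P(5.9) = 15×L_0(5.9) + 8×L_1(5.9)
P(5.9) = 11.850000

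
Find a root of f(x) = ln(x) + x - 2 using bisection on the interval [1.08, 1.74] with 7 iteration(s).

f(x) = ln(x) + x - 2
Initial interval: [1.08, 1.74]

Iteration 1:
  c_1 = (1.080000 + 1.740000)/2 = 1.410000
  f(c_1) = f(1.410000) = -0.246410
  f(a) × f(c) ≥ 0, new interval: [1.410000, 1.740000]
Iteration 2:
  c_2 = (1.410000 + 1.740000)/2 = 1.575000
  f(c_2) = f(1.575000) = 0.029255
  f(a) × f(c) < 0, new interval: [1.410000, 1.575000]
Iteration 3:
  c_3 = (1.410000 + 1.575000)/2 = 1.492500
  f(c_3) = f(1.492500) = -0.107047
  f(a) × f(c) ≥ 0, new interval: [1.492500, 1.575000]
Iteration 4:
  c_4 = (1.492500 + 1.575000)/2 = 1.533750
  f(c_4) = f(1.533750) = -0.038534
  f(a) × f(c) ≥ 0, new interval: [1.533750, 1.575000]
Iteration 5:
  c_5 = (1.533750 + 1.575000)/2 = 1.554375
  f(c_5) = f(1.554375) = -0.004551
  f(a) × f(c) ≥ 0, new interval: [1.554375, 1.575000]
Iteration 6:
  c_6 = (1.554375 + 1.575000)/2 = 1.564688
  f(c_6) = f(1.564688) = 0.012374
  f(a) × f(c) < 0, new interval: [1.554375, 1.564688]
Iteration 7:
  c_7 = (1.554375 + 1.564688)/2 = 1.559531
  f(c_7) = f(1.559531) = 0.003917
  f(a) × f(c) < 0, new interval: [1.554375, 1.559531]

After 7 iteration(s), the approximation is c_7 = 1.559531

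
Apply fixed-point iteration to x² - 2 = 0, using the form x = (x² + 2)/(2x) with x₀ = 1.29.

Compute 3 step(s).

Equation: x² - 2 = 0
Fixed-point form: x = (x² + 2)/(2x)
x₀ = 1.29

x_1 = g(1.290000) = 1.420194
x_2 = g(1.420194) = 1.414226
x_3 = g(1.414226) = 1.414214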